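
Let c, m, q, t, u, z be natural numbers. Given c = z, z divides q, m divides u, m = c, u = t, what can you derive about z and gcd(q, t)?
z divides gcd(q, t)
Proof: m = c and m divides u, therefore c divides u. Since u = t, c divides t. c = z, so z divides t. z divides q, so z divides gcd(q, t).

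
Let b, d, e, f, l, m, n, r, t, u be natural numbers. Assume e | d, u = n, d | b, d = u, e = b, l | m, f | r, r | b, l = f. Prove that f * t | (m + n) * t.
From l = f and l | m, f | m. e = b and e | d, therefore b | d. Since d | b, b = d. d = u, so b = u. u = n, so b = n. Since f | r and r | b, f | b. Since b = n, f | n. f | m, so f | m + n. Then f * t | (m + n) * t.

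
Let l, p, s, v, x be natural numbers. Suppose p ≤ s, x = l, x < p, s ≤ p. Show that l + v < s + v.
From p ≤ s and s ≤ p, p = s. x < p, so x < s. Since x = l, l < s. Then l + v < s + v.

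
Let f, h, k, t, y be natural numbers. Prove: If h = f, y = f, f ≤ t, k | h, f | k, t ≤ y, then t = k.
h = f and k | h, so k | f. f | k, so k = f. y = f and t ≤ y, thus t ≤ f. Since f ≤ t, f = t. Since k = f, k = t. Then t = k.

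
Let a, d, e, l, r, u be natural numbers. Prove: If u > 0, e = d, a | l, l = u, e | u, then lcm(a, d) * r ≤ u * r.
From l = u and a | l, a | u. e = d and e | u, thus d | u. Since a | u, lcm(a, d) | u. u > 0, so lcm(a, d) ≤ u. Then lcm(a, d) * r ≤ u * r.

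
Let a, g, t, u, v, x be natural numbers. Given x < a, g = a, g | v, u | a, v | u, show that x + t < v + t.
g = a and g | v, therefore a | v. v | u and u | a, hence v | a. Because a | v, a = v. Because x < a, x < v. Then x + t < v + t.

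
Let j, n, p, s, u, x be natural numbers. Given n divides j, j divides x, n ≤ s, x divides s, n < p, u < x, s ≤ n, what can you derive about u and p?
u < p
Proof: Because n divides j and j divides x, n divides x. s ≤ n and n ≤ s, therefore s = n. Since x divides s, x divides n. Since n divides x, n = x. Since n < p, x < p. u < x, so u < p.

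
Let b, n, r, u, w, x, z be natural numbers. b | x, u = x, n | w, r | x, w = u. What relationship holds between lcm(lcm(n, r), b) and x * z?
lcm(lcm(n, r), b) | x * z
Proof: w = u and u = x, thus w = x. n | w, so n | x. r | x, so lcm(n, r) | x. b | x, so lcm(lcm(n, r), b) | x. Then lcm(lcm(n, r), b) | x * z.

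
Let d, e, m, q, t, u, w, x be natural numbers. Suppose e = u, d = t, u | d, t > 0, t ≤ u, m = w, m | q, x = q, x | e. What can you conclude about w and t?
w | t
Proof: Because d = t and u | d, u | t. Since t > 0, u ≤ t. From t ≤ u, u = t. Since e = u, e = t. x = q and x | e, hence q | e. Since m | q, m | e. m = w, so w | e. Since e = t, w | t.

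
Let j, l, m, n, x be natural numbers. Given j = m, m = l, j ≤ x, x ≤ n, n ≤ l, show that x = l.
Because j = m and m = l, j = l. j ≤ x, so l ≤ x. x ≤ n and n ≤ l, so x ≤ l. Since l ≤ x, l = x. Then x = l.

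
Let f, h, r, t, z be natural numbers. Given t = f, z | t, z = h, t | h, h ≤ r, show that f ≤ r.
z = h and z | t, thus h | t. Since t | h, h = t. From t = f, h = f. Since h ≤ r, f ≤ r.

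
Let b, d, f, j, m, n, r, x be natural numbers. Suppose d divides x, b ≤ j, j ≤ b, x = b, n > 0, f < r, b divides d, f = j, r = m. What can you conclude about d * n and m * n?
d * n < m * n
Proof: Since j ≤ b and b ≤ j, j = b. x = b and d divides x, so d divides b. Since b divides d, b = d. From j = b, j = d. Since f = j, f = d. f < r, so d < r. Since r = m, d < m. Since n > 0, by multiplying by a positive, d * n < m * n.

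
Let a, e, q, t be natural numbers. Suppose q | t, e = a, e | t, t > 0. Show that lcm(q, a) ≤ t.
e = a and e | t, so a | t. Since q | t, lcm(q, a) | t. t > 0, so lcm(q, a) ≤ t.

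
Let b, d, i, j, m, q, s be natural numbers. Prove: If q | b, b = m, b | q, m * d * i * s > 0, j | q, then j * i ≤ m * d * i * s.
q | b and b | q, therefore q = b. From b = m, q = m. From j | q, j | m. Then j | m * d. Then j * i | m * d * i. Then j * i | m * d * i * s. m * d * i * s > 0, so j * i ≤ m * d * i * s.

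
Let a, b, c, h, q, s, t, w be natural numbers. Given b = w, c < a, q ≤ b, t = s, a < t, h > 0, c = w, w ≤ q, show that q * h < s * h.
Because b = w and q ≤ b, q ≤ w. Since w ≤ q, w = q. c = w, so c = q. From t = s and a < t, a < s. c < a, so c < s. c = q, so q < s. Since h > 0, by multiplying by a positive, q * h < s * h.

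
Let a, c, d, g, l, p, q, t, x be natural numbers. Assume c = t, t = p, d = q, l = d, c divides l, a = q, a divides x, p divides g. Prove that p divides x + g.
Since c = t and t = p, c = p. Because l = d and c divides l, c divides d. d = q, so c divides q. c = p, so p divides q. From a = q and a divides x, q divides x. Because p divides q, p divides x. p divides g, so p divides x + g.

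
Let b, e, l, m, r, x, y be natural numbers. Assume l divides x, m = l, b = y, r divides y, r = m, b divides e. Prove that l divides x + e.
Since r = m and m = l, r = l. b = y and b divides e, thus y divides e. Since r divides y, r divides e. From r = l, l divides e. l divides x, so l divides x + e.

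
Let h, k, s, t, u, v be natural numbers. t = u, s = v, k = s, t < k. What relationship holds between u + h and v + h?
u + h < v + h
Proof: k = s and t < k, so t < s. Because s = v, t < v. t = u, so u < v. Then u + h < v + h.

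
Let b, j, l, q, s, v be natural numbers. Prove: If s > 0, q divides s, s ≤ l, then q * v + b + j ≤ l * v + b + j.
From q divides s and s > 0, q ≤ s. Since s ≤ l, q ≤ l. By multiplying by a non-negative, q * v ≤ l * v. Then q * v + b ≤ l * v + b. Then q * v + b + j ≤ l * v + b + j.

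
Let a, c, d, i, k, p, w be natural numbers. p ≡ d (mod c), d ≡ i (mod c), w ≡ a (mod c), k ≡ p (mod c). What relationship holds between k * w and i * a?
k * w ≡ i * a (mod c)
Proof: k ≡ p (mod c) and p ≡ d (mod c), thus k ≡ d (mod c). Since d ≡ i (mod c), k ≡ i (mod c). Because w ≡ a (mod c), by multiplying congruences, k * w ≡ i * a (mod c).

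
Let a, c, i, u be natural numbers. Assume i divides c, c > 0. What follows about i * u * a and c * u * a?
i * u * a ≤ c * u * a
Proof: Because i divides c and c > 0, i ≤ c. By multiplying by a non-negative, i * u ≤ c * u. By multiplying by a non-negative, i * u * a ≤ c * u * a.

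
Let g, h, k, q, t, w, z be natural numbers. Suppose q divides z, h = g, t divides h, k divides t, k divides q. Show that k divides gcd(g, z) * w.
From k divides t and t divides h, k divides h. h = g, so k divides g. From k divides q and q divides z, k divides z. Since k divides g, k divides gcd(g, z). Then k divides gcd(g, z) * w.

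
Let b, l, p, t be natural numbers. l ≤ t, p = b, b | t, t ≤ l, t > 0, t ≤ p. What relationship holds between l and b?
l = b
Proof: From l ≤ t and t ≤ l, l = t. From p = b and t ≤ p, t ≤ b. b | t and t > 0, therefore b ≤ t. t ≤ b, so t = b. l = t, so l = b.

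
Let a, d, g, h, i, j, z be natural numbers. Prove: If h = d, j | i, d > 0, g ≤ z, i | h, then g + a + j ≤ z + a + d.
From g ≤ z, g + a ≤ z + a. j | i and i | h, thus j | h. Since h = d, j | d. Since d > 0, j ≤ d. Since g + a ≤ z + a, g + a + j ≤ z + a + d.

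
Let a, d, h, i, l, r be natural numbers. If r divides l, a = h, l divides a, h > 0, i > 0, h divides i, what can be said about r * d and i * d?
r * d ≤ i * d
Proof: Because r divides l and l divides a, r divides a. Since a = h, r divides h. Because h > 0, r ≤ h. Since h divides i and i > 0, h ≤ i. r ≤ h, so r ≤ i. By multiplying by a non-negative, r * d ≤ i * d.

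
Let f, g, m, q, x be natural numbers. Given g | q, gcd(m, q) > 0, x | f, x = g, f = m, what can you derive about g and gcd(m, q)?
g ≤ gcd(m, q)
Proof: f = m and x | f, thus x | m. Since x = g, g | m. Since g | q, g | gcd(m, q). Since gcd(m, q) > 0, g ≤ gcd(m, q).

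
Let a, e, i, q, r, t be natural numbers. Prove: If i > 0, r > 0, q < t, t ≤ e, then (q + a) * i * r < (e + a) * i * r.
Because q < t and t ≤ e, q < e. Then q + a < e + a. Since i > 0, (q + a) * i < (e + a) * i. Since r > 0, (q + a) * i * r < (e + a) * i * r.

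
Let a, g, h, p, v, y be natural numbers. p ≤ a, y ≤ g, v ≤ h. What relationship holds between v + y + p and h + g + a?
v + y + p ≤ h + g + a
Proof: v ≤ h and y ≤ g, hence v + y ≤ h + g. Since p ≤ a, v + y + p ≤ h + g + a.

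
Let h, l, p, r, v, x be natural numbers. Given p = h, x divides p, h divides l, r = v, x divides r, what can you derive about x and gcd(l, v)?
x divides gcd(l, v)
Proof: From p = h and x divides p, x divides h. h divides l, so x divides l. Because r = v and x divides r, x divides v. x divides l, so x divides gcd(l, v).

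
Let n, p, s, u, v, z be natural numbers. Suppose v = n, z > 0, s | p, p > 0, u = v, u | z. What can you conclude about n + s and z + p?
n + s ≤ z + p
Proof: Because u = v and u | z, v | z. z > 0, so v ≤ z. Because v = n, n ≤ z. s | p and p > 0, hence s ≤ p. Since n ≤ z, n + s ≤ z + p.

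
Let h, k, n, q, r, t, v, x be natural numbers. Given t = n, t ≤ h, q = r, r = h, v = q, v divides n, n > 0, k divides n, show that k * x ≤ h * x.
t = n and t ≤ h, therefore n ≤ h. q = r and r = h, thus q = h. v = q and v divides n, hence q divides n. q = h, so h divides n. n > 0, so h ≤ n. From n ≤ h, n = h. Because k divides n and n > 0, k ≤ n. n = h, so k ≤ h. By multiplying by a non-negative, k * x ≤ h * x.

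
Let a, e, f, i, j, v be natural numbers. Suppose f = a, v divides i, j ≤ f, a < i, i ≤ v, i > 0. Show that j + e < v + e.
v divides i and i > 0, thus v ≤ i. Since i ≤ v, i = v. f = a and j ≤ f, so j ≤ a. Since a < i, j < i. Since i = v, j < v. Then j + e < v + e.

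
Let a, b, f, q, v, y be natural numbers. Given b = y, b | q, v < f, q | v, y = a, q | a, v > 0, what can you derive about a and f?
a < f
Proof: Because b = y and y = a, b = a. b | q, so a | q. q | a, so q = a. q | v, so a | v. Since v > 0, a ≤ v. v < f, so a < f.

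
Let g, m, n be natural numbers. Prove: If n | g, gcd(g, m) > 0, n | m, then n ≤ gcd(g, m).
n | g and n | m, thus n | gcd(g, m). gcd(g, m) > 0, so n ≤ gcd(g, m).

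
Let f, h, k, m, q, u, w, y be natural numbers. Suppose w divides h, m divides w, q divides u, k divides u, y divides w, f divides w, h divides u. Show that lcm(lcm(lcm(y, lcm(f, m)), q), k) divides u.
f divides w and m divides w, so lcm(f, m) divides w. Because y divides w, lcm(y, lcm(f, m)) divides w. Because w divides h, lcm(y, lcm(f, m)) divides h. Since h divides u, lcm(y, lcm(f, m)) divides u. From q divides u, lcm(lcm(y, lcm(f, m)), q) divides u. Since k divides u, lcm(lcm(lcm(y, lcm(f, m)), q), k) divides u.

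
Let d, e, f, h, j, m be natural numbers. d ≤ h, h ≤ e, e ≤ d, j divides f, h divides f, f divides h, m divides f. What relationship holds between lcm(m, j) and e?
lcm(m, j) divides e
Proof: f divides h and h divides f, so f = h. e ≤ d and d ≤ h, hence e ≤ h. h ≤ e, so h = e. f = h, so f = e. m divides f and j divides f, thus lcm(m, j) divides f. f = e, so lcm(m, j) divides e.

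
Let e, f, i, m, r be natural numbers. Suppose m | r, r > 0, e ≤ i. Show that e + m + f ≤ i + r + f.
m | r and r > 0, therefore m ≤ r. e ≤ i, so e + m ≤ i + r. Then e + m + f ≤ i + r + f.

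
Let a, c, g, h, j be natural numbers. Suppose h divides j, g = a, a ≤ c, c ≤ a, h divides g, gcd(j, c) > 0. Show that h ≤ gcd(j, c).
a ≤ c and c ≤ a, so a = c. g = a, so g = c. Since h divides g, h divides c. Because h divides j, h divides gcd(j, c). Since gcd(j, c) > 0, h ≤ gcd(j, c).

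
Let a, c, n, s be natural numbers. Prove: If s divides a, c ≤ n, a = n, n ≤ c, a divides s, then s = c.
s divides a and a divides s, therefore s = a. a = n, so s = n. Since n ≤ c and c ≤ n, n = c. s = n, so s = c.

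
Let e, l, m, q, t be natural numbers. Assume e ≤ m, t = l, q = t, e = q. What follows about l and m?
l ≤ m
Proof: q = t and t = l, thus q = l. e = q and e ≤ m, therefore q ≤ m. q = l, so l ≤ m.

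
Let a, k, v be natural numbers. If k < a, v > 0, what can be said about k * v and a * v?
k * v < a * v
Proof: k < a and v > 0. By multiplying by a positive, k * v < a * v.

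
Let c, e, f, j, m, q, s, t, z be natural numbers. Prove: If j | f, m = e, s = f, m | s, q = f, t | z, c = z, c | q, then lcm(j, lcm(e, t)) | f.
s = f and m | s, thus m | f. Because m = e, e | f. c = z and c | q, therefore z | q. Since t | z, t | q. Since q = f, t | f. Since e | f, lcm(e, t) | f. j | f, so lcm(j, lcm(e, t)) | f.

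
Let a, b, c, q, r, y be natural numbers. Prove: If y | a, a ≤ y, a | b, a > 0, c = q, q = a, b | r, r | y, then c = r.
c = q and q = a, hence c = a. a | b and b | r, thus a | r. Because y | a and a > 0, y ≤ a. Because a ≤ y, y = a. Since r | y, r | a. a | r, so a = r. c = a, so c = r.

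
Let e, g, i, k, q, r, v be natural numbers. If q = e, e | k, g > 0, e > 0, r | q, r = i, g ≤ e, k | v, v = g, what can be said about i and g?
i ≤ g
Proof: v = g and k | v, hence k | g. Since e | k, e | g. From g > 0, e ≤ g. Because g ≤ e, e = g. q = e and r | q, therefore r | e. e > 0, so r ≤ e. r = i, so i ≤ e. e = g, so i ≤ g.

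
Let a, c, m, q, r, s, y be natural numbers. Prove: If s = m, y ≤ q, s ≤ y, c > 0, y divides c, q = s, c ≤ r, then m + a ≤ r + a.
Since q = s and y ≤ q, y ≤ s. s ≤ y, so y = s. Since s = m, y = m. y divides c and c > 0, hence y ≤ c. Since c ≤ r, y ≤ r. Since y = m, m ≤ r. Then m + a ≤ r + a.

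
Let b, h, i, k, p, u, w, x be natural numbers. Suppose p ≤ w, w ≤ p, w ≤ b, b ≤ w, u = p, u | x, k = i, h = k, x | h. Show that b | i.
p ≤ w and w ≤ p, thus p = w. From w ≤ b and b ≤ w, w = b. Since p = w, p = b. From u = p and u | x, p | x. h = k and x | h, so x | k. Since k = i, x | i. Because p | x, p | i. p = b, so b | i.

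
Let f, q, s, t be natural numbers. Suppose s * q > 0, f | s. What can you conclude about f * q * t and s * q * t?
f * q * t ≤ s * q * t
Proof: Since f | s, f * q | s * q. Since s * q > 0, f * q ≤ s * q. Then f * q * t ≤ s * q * t.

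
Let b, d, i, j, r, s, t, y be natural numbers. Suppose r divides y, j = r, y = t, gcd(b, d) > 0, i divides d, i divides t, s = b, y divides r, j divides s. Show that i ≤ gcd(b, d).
r divides y and y divides r, thus r = y. j = r, so j = y. s = b and j divides s, so j divides b. Since j = y, y divides b. Since y = t, t divides b. Since i divides t, i divides b. i divides d, so i divides gcd(b, d). Since gcd(b, d) > 0, i ≤ gcd(b, d).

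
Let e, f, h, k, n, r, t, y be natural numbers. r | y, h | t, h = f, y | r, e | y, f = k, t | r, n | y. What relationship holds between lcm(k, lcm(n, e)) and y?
lcm(k, lcm(n, e)) | y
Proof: h = f and h | t, therefore f | t. r | y and y | r, thus r = y. Since t | r, t | y. f | t, so f | y. f = k, so k | y. Since n | y and e | y, lcm(n, e) | y. k | y, so lcm(k, lcm(n, e)) | y.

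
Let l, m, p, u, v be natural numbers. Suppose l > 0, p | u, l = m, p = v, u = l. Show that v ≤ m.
Because u = l and p | u, p | l. l > 0, so p ≤ l. Since p = v, v ≤ l. From l = m, v ≤ m.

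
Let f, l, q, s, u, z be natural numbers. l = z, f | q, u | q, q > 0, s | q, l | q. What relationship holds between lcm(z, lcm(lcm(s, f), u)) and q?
lcm(z, lcm(lcm(s, f), u)) ≤ q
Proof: l = z and l | q, hence z | q. s | q and f | q, hence lcm(s, f) | q. u | q, so lcm(lcm(s, f), u) | q. z | q, so lcm(z, lcm(lcm(s, f), u)) | q. Since q > 0, lcm(z, lcm(lcm(s, f), u)) ≤ q.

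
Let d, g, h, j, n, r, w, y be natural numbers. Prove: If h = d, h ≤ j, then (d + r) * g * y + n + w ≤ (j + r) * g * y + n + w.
From h = d and h ≤ j, d ≤ j. Then d + r ≤ j + r. By multiplying by a non-negative, (d + r) * g ≤ (j + r) * g. By multiplying by a non-negative, (d + r) * g * y ≤ (j + r) * g * y. Then (d + r) * g * y + n ≤ (j + r) * g * y + n. Then (d + r) * g * y + n + w ≤ (j + r) * g * y + n + w.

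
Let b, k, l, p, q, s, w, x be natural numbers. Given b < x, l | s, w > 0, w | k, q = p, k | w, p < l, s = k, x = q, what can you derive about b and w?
b < w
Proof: x = q and b < x, so b < q. Since q = p, b < p. p < l, so b < l. k | w and w | k, hence k = w. s = k and l | s, so l | k. Since k = w, l | w. Since w > 0, l ≤ w. From b < l, b < w.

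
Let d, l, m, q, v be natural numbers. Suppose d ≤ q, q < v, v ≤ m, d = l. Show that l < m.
From d = l and d ≤ q, l ≤ q. Since q < v and v ≤ m, q < m. l ≤ q, so l < m.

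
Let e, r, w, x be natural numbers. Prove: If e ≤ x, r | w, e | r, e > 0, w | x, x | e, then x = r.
Since x | e and e > 0, x ≤ e. Since e ≤ x, e = x. Since e | r, x | r. r | w and w | x, hence r | x. Since x | r, x = r.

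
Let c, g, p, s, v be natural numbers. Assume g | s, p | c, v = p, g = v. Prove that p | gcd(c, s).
Because g = v and g | s, v | s. Since v = p, p | s. Since p | c, p | gcd(c, s).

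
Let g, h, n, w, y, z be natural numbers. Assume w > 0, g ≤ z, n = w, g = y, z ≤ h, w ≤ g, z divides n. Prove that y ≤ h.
n = w and z divides n, therefore z divides w. Since w > 0, z ≤ w. Since w ≤ g, z ≤ g. g ≤ z, so z = g. g = y, so z = y. z ≤ h, so y ≤ h.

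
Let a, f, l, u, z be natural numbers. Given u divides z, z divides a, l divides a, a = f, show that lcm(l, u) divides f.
u divides z and z divides a, therefore u divides a. Because l divides a, lcm(l, u) divides a. Since a = f, lcm(l, u) divides f.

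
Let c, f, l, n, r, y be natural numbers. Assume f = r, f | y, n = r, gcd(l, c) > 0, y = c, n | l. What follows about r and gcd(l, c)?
r ≤ gcd(l, c)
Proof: n = r and n | l, thus r | l. Because y = c and f | y, f | c. Since f = r, r | c. Since r | l, r | gcd(l, c). gcd(l, c) > 0, so r ≤ gcd(l, c).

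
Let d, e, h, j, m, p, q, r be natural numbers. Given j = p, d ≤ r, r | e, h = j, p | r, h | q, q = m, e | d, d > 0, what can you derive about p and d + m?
p | d + m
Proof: r | e and e | d, thus r | d. Since d > 0, r ≤ d. d ≤ r, so r = d. Since p | r, p | d. h = j and j = p, hence h = p. Since h | q, p | q. Since q = m, p | m. p | d, so p | d + m.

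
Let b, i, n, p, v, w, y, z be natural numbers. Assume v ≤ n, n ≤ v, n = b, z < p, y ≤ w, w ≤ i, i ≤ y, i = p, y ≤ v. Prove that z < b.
v ≤ n and n ≤ v, so v = n. n = b, so v = b. y ≤ w and w ≤ i, therefore y ≤ i. i ≤ y, so y = i. i = p, so y = p. y ≤ v, so p ≤ v. z < p, so z < v. Because v = b, z < b.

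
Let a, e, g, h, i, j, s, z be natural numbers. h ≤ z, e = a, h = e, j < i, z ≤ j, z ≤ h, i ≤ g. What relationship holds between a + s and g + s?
a + s < g + s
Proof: z ≤ h and h ≤ z, thus z = h. Since h = e, z = e. Since e = a, z = a. Because j < i and i ≤ g, j < g. z ≤ j, so z < g. Since z = a, a < g. Then a + s < g + s.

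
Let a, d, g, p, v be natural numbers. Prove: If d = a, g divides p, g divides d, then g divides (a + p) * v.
From d = a and g divides d, g divides a. Since g divides p, g divides a + p. Then g divides (a + p) * v.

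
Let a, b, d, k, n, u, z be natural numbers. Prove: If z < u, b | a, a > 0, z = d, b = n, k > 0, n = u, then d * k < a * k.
Because z = d and z < u, d < u. b = n and b | a, hence n | a. Since a > 0, n ≤ a. Since n = u, u ≤ a. Since d < u, d < a. k > 0, so d * k < a * k.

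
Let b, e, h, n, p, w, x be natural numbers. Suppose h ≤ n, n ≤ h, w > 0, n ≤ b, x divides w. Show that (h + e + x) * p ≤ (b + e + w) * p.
From n ≤ h and h ≤ n, n = h. Since n ≤ b, h ≤ b. Then h + e ≤ b + e. x divides w and w > 0, so x ≤ w. Since h + e ≤ b + e, h + e + x ≤ b + e + w. By multiplying by a non-negative, (h + e + x) * p ≤ (b + e + w) * p.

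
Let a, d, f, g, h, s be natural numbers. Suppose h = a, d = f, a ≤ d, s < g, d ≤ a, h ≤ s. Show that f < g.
Because a ≤ d and d ≤ a, a = d. Since h = a, h = d. d = f, so h = f. h ≤ s and s < g, thus h < g. Since h = f, f < g.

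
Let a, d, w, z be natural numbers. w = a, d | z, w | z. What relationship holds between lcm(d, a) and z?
lcm(d, a) | z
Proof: w = a and w | z, so a | z. d | z, so lcm(d, a) | z.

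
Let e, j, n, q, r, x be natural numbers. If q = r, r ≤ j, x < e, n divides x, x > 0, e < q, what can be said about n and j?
n < j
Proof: Because n divides x and x > 0, n ≤ x. Since x < e and e < q, x < q. q = r, so x < r. r ≤ j, so x < j. Since n ≤ x, n < j.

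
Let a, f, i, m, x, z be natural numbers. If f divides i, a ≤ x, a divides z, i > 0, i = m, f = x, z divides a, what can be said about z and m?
z ≤ m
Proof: a divides z and z divides a, therefore a = z. a ≤ x, so z ≤ x. f divides i and i > 0, so f ≤ i. From f = x, x ≤ i. i = m, so x ≤ m. z ≤ x, so z ≤ m.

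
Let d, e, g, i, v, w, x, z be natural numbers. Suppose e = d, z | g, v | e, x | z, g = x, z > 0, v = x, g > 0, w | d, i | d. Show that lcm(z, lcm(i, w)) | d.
Since x | z and z > 0, x ≤ z. From z | g and g > 0, z ≤ g. From g = x, z ≤ x. x ≤ z, so x = z. Since v = x, v = z. e = d and v | e, therefore v | d. v = z, so z | d. i | d and w | d, so lcm(i, w) | d. Since z | d, lcm(z, lcm(i, w)) | d.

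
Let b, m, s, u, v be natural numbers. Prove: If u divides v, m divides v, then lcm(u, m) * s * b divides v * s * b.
Since u divides v and m divides v, lcm(u, m) divides v. Then lcm(u, m) * s divides v * s. Then lcm(u, m) * s * b divides v * s * b.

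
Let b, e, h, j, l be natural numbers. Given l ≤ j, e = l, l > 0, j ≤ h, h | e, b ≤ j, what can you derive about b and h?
b ≤ h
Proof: e = l and h | e, therefore h | l. Since l > 0, h ≤ l. Because l ≤ j, h ≤ j. Since j ≤ h, j = h. b ≤ j, so b ≤ h.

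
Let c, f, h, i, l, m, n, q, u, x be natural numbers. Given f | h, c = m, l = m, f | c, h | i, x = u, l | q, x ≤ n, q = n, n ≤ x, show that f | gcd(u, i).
n ≤ x and x ≤ n, so n = x. x = u, so n = u. c = m and f | c, therefore f | m. l = m and l | q, hence m | q. f | m, so f | q. Since q = n, f | n. Since n = u, f | u. f | h and h | i, hence f | i. f | u, so f | gcd(u, i).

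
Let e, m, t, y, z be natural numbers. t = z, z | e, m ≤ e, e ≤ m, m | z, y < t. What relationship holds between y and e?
y < e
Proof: From m ≤ e and e ≤ m, m = e. Because m | z, e | z. z | e, so z = e. t = z, so t = e. Because y < t, y < e.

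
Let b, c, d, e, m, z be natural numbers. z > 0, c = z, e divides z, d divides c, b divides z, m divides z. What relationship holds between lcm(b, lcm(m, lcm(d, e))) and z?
lcm(b, lcm(m, lcm(d, e))) ≤ z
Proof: c = z and d divides c, therefore d divides z. Since e divides z, lcm(d, e) divides z. m divides z, so lcm(m, lcm(d, e)) divides z. Since b divides z, lcm(b, lcm(m, lcm(d, e))) divides z. z > 0, so lcm(b, lcm(m, lcm(d, e))) ≤ z.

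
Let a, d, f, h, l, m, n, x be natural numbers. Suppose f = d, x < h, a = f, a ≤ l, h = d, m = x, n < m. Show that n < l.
m = x and n < m, hence n < x. h = d and x < h, therefore x < d. a = f and f = d, therefore a = d. a ≤ l, so d ≤ l. x < d, so x < l. Since n < x, n < l.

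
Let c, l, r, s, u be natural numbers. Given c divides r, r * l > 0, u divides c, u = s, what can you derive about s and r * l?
s ≤ r * l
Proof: Because u = s and u divides c, s divides c. c divides r, so s divides r. Then s divides r * l. Since r * l > 0, s ≤ r * l.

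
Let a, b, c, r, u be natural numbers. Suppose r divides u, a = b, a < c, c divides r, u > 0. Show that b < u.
From a = b and a < c, b < c. Since c divides r and r divides u, c divides u. u > 0, so c ≤ u. Because b < c, b < u.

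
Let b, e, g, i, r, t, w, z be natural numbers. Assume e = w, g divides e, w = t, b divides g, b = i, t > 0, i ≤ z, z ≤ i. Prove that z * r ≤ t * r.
i ≤ z and z ≤ i, thus i = z. b = i and b divides g, so i divides g. Since i = z, z divides g. Since e = w and g divides e, g divides w. Since w = t, g divides t. z divides g, so z divides t. t > 0, so z ≤ t. By multiplying by a non-negative, z * r ≤ t * r.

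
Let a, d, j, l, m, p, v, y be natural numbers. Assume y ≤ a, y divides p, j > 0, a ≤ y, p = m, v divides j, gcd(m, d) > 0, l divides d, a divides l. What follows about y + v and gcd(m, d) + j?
y + v ≤ gcd(m, d) + j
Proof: Because p = m and y divides p, y divides m. Since a ≤ y and y ≤ a, a = y. a divides l, so y divides l. Since l divides d, y divides d. From y divides m, y divides gcd(m, d). gcd(m, d) > 0, so y ≤ gcd(m, d). Since v divides j and j > 0, v ≤ j. y ≤ gcd(m, d), so y + v ≤ gcd(m, d) + j.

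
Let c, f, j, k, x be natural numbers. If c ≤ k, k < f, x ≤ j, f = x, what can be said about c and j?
c < j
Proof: f = x and k < f, so k < x. Since x ≤ j, k < j. Since c ≤ k, c < j.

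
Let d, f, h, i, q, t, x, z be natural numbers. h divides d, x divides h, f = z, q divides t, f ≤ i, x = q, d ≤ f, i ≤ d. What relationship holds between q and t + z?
q divides t + z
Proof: x = q and x divides h, therefore q divides h. Since f ≤ i and i ≤ d, f ≤ d. d ≤ f, so d = f. f = z, so d = z. Since h divides d, h divides z. q divides h, so q divides z. Because q divides t, q divides t + z.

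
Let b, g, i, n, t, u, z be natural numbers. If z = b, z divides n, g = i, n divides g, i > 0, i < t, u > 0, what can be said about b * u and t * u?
b * u < t * u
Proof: g = i and n divides g, therefore n divides i. Since z divides n, z divides i. i > 0, so z ≤ i. From z = b, b ≤ i. i < t, so b < t. Combining with u > 0, by multiplying by a positive, b * u < t * u.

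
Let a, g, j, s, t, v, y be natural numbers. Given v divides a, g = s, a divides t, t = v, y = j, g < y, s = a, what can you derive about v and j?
v < j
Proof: t = v and a divides t, so a divides v. v divides a, so a = v. Since s = a, s = v. y = j and g < y, hence g < j. Because g = s, s < j. Since s = v, v < j.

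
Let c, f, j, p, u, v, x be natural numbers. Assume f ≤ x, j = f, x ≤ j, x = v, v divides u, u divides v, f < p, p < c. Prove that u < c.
j = f and x ≤ j, thus x ≤ f. f ≤ x, so f = x. Since x = v, f = v. v divides u and u divides v, hence v = u. f = v, so f = u. Because f < p and p < c, f < c. From f = u, u < c.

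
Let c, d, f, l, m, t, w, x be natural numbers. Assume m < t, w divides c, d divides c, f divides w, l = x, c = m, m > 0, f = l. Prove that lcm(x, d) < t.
Since f = l and l = x, f = x. Since f divides w, x divides w. Since w divides c, x divides c. d divides c, so lcm(x, d) divides c. c = m, so lcm(x, d) divides m. m > 0, so lcm(x, d) ≤ m. Since m < t, lcm(x, d) < t.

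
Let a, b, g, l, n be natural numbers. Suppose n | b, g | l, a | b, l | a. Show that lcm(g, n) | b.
From g | l and l | a, g | a. a | b, so g | b. Since n | b, lcm(g, n) | b.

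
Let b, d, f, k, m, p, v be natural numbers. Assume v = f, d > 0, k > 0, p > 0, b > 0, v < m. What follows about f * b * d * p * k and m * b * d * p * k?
f * b * d * p * k < m * b * d * p * k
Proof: v = f and v < m, therefore f < m. Since b > 0, by multiplying by a positive, f * b < m * b. Using d > 0 and multiplying by a positive, f * b * d < m * b * d. Combined with p > 0, by multiplying by a positive, f * b * d * p < m * b * d * p. Since k > 0, by multiplying by a positive, f * b * d * p * k < m * b * d * p * k.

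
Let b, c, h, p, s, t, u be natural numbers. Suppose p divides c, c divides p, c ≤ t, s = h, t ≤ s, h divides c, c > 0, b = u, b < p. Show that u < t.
p divides c and c divides p, thus p = c. s = h and t ≤ s, hence t ≤ h. h divides c and c > 0, therefore h ≤ c. t ≤ h, so t ≤ c. Since c ≤ t, c = t. p = c, so p = t. b = u and b < p, hence u < p. Since p = t, u < t.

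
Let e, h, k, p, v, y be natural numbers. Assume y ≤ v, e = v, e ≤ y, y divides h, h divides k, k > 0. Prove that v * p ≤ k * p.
From e = v and e ≤ y, v ≤ y. Since y ≤ v, y = v. y divides h and h divides k, hence y divides k. Since y = v, v divides k. Since k > 0, v ≤ k. By multiplying by a non-negative, v * p ≤ k * p.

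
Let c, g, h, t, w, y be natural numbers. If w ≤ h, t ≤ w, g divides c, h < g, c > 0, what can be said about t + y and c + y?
t + y < c + y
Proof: g divides c and c > 0, therefore g ≤ c. h < g, so h < c. Because w ≤ h, w < c. Since t ≤ w, t < c. Then t + y < c + y.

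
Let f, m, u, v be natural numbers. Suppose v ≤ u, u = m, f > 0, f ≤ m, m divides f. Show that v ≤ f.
m divides f and f > 0, so m ≤ f. f ≤ m, so m = f. u = m, so u = f. Because v ≤ u, v ≤ f.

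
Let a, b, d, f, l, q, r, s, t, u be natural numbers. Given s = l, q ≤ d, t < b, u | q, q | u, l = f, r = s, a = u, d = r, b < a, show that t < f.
Since a = u and b < a, b < u. Since t < b, t < u. From r = s and s = l, r = l. l = f, so r = f. Since q | u and u | q, q = u. d = r and q ≤ d, hence q ≤ r. Since q = u, u ≤ r. Because r = f, u ≤ f. t < u, so t < f.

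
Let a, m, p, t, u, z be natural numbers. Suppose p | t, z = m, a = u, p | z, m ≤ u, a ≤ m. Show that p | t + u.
a = u and a ≤ m, hence u ≤ m. Since m ≤ u, m = u. z = m and p | z, therefore p | m. Since m = u, p | u. p | t, so p | t + u.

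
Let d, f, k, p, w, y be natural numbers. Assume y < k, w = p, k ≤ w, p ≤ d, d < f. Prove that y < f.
w = p and k ≤ w, thus k ≤ p. y < k, so y < p. p ≤ d and d < f, thus p < f. y < p, so y < f.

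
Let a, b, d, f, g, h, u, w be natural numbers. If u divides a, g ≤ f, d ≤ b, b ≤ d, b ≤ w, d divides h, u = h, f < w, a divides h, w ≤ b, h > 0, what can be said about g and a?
g < a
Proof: w ≤ b and b ≤ w, hence w = b. b ≤ d and d ≤ b, hence b = d. w = b, so w = d. g ≤ f and f < w, thus g < w. Since w = d, g < d. u = h and u divides a, hence h divides a. a divides h, so h = a. From d divides h and h > 0, d ≤ h. h = a, so d ≤ a. g < d, so g < a.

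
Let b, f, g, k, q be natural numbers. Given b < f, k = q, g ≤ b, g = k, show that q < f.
Because g = k and k = q, g = q. From g ≤ b and b < f, g < f. Since g = q, q < f.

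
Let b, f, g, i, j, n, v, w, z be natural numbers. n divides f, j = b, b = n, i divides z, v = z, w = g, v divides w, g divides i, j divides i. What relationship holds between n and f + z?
n divides f + z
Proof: Since j = b and b = n, j = n. Since w = g and v divides w, v divides g. v = z, so z divides g. Since g divides i, z divides i. i divides z, so i = z. j divides i, so j divides z. j = n, so n divides z. Since n divides f, n divides f + z.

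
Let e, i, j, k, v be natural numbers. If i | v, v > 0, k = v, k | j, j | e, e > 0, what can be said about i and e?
i ≤ e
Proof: i | v and v > 0, so i ≤ v. k | j and j | e, thus k | e. Since k = v, v | e. Since e > 0, v ≤ e. Since i ≤ v, i ≤ e.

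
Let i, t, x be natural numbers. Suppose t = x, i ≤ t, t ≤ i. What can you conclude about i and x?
i = x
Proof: i ≤ t and t ≤ i, hence i = t. Since t = x, i = x.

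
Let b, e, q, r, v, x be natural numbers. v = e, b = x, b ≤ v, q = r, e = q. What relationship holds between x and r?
x ≤ r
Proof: v = e and e = q, hence v = q. b = x and b ≤ v, therefore x ≤ v. Because v = q, x ≤ q. Since q = r, x ≤ r.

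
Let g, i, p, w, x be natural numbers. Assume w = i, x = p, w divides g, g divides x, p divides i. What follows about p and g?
p = g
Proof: w = i and w divides g, hence i divides g. Since p divides i, p divides g. x = p and g divides x, therefore g divides p. Since p divides g, p = g.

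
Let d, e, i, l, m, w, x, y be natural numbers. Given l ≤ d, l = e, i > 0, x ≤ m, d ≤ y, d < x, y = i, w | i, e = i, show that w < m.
Because w | i and i > 0, w ≤ i. y = i and d ≤ y, hence d ≤ i. l = e and e = i, therefore l = i. l ≤ d, so i ≤ d. d ≤ i, so d = i. From d < x and x ≤ m, d < m. Since d = i, i < m. w ≤ i, so w < m.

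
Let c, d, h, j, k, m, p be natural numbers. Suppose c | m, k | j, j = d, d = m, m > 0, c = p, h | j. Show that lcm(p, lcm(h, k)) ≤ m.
From c = p and c | m, p | m. j = d and d = m, thus j = m. Because h | j and k | j, lcm(h, k) | j. Since j = m, lcm(h, k) | m. Since p | m, lcm(p, lcm(h, k)) | m. Because m > 0, lcm(p, lcm(h, k)) ≤ m.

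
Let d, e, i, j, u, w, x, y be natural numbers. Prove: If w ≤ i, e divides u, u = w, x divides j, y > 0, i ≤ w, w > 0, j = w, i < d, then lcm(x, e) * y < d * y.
Since j = w and x divides j, x divides w. u = w and e divides u, thus e divides w. x divides w, so lcm(x, e) divides w. w > 0, so lcm(x, e) ≤ w. i ≤ w and w ≤ i, thus i = w. Since i < d, w < d. lcm(x, e) ≤ w, so lcm(x, e) < d. Since y > 0, by multiplying by a positive, lcm(x, e) * y < d * y.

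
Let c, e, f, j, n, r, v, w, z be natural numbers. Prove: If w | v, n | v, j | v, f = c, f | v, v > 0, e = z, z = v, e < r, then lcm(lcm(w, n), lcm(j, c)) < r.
Since w | v and n | v, lcm(w, n) | v. From f = c and f | v, c | v. j | v, so lcm(j, c) | v. lcm(w, n) | v, so lcm(lcm(w, n), lcm(j, c)) | v. Since v > 0, lcm(lcm(w, n), lcm(j, c)) ≤ v. e = z and z = v, so e = v. Since e < r, v < r. Since lcm(lcm(w, n), lcm(j, c)) ≤ v, lcm(lcm(w, n), lcm(j, c)) < r.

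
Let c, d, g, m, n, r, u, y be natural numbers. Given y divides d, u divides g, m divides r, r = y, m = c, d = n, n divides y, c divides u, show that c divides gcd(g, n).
c divides u and u divides g, so c divides g. Since d = n and y divides d, y divides n. From n divides y, y = n. Since r = y, r = n. m = c and m divides r, so c divides r. r = n, so c divides n. Because c divides g, c divides gcd(g, n).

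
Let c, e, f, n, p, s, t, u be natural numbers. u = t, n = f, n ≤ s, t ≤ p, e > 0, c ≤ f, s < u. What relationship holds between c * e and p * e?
c * e < p * e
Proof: From n ≤ s and s < u, n < u. u = t, so n < t. n = f, so f < t. Since t ≤ p, f < p. Since c ≤ f, c < p. e > 0, so c * e < p * e.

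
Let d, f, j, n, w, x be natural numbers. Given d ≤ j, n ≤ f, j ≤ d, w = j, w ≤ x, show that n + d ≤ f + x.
Since j ≤ d and d ≤ j, j = d. From w = j, w = d. Since w ≤ x, d ≤ x. Since n ≤ f, n + d ≤ f + x.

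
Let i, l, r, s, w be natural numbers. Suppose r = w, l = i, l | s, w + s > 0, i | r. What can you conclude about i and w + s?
i ≤ w + s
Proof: r = w and i | r, thus i | w. l = i and l | s, therefore i | s. From i | w, i | w + s. w + s > 0, so i ≤ w + s.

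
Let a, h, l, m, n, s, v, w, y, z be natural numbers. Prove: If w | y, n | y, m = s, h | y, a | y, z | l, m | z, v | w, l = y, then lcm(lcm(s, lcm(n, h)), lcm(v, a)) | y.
m = s and m | z, thus s | z. l = y and z | l, hence z | y. s | z, so s | y. n | y and h | y, therefore lcm(n, h) | y. s | y, so lcm(s, lcm(n, h)) | y. v | w and w | y, thus v | y. Since a | y, lcm(v, a) | y. Since lcm(s, lcm(n, h)) | y, lcm(lcm(s, lcm(n, h)), lcm(v, a)) | y.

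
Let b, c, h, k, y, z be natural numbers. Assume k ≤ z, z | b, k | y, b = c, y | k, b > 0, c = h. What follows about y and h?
y ≤ h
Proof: From b = c and c = h, b = h. k | y and y | k, so k = y. Since k ≤ z, y ≤ z. Because z | b and b > 0, z ≤ b. From y ≤ z, y ≤ b. Because b = h, y ≤ h.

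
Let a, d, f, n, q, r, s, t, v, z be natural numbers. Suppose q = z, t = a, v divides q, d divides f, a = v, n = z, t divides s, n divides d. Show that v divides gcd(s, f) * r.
t = a and a = v, therefore t = v. t divides s, so v divides s. q = z and v divides q, thus v divides z. n = z and n divides d, so z divides d. Since v divides z, v divides d. Since d divides f, v divides f. Since v divides s, v divides gcd(s, f). Then v divides gcd(s, f) * r.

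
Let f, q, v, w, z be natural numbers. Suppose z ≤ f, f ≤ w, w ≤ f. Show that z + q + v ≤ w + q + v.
f ≤ w and w ≤ f, hence f = w. z ≤ f, so z ≤ w. Then z + q ≤ w + q. Then z + q + v ≤ w + q + v.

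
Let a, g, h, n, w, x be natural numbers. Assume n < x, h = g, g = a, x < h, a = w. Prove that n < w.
h = g and g = a, thus h = a. a = w, so h = w. Because n < x and x < h, n < h. h = w, so n < w.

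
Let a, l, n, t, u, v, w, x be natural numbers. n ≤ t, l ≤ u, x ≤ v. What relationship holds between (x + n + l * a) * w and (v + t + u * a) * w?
(x + n + l * a) * w ≤ (v + t + u * a) * w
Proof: l ≤ u, thus l * a ≤ u * a. Since n ≤ t, n + l * a ≤ t + u * a. Since x ≤ v, x + n + l * a ≤ v + t + u * a. Then (x + n + l * a) * w ≤ (v + t + u * a) * w.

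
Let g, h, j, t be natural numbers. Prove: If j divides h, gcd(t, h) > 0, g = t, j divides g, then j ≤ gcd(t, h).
g = t and j divides g, thus j divides t. Because j divides h, j divides gcd(t, h). Since gcd(t, h) > 0, j ≤ gcd(t, h).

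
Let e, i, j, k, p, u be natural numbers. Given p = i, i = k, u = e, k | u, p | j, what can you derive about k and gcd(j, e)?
k | gcd(j, e)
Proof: p = i and i = k, thus p = k. p | j, so k | j. u = e and k | u, thus k | e. k | j, so k | gcd(j, e).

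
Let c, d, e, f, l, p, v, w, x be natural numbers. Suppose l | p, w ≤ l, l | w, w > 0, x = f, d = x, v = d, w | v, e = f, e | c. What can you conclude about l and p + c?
l | p + c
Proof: l | w and w > 0, therefore l ≤ w. w ≤ l, so w = l. From v = d and w | v, w | d. Since d = x, w | x. x = f, so w | f. w = l, so l | f. Because e = f and e | c, f | c. Since l | f, l | c. Since l | p, l | p + c.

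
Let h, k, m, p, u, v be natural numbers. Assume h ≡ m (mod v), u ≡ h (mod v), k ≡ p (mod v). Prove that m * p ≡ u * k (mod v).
u ≡ h (mod v) and h ≡ m (mod v), so u ≡ m (mod v). Since k ≡ p (mod v), by multiplying congruences, u * k ≡ m * p (mod v). Then m * p ≡ u * k (mod v).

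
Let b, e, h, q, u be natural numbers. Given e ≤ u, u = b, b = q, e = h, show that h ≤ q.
From u = b and b = q, u = q. e = h and e ≤ u, therefore h ≤ u. Since u = q, h ≤ q.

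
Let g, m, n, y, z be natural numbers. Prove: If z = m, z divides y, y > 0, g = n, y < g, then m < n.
z divides y and y > 0, so z ≤ y. Since z = m, m ≤ y. Because g = n and y < g, y < n. Since m ≤ y, m < n.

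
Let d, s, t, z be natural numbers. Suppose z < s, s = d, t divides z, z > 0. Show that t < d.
t divides z and z > 0, therefore t ≤ z. s = d and z < s, therefore z < d. Since t ≤ z, t < d.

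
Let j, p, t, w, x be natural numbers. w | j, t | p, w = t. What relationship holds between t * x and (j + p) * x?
t * x | (j + p) * x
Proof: From w = t and w | j, t | j. From t | p, t | j + p. Then t * x | (j + p) * x.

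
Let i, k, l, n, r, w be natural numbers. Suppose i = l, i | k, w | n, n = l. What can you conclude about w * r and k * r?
w * r | k * r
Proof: Since n = l and w | n, w | l. From i = l and i | k, l | k. From w | l, w | k. Then w * r | k * r.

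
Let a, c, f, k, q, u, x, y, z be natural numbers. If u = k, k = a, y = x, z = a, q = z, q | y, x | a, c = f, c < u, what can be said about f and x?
f < x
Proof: u = k and k = a, so u = a. q = z and q | y, thus z | y. Since z = a, a | y. y = x, so a | x. x | a, so a = x. u = a, so u = x. From c = f and c < u, f < u. u = x, so f < x.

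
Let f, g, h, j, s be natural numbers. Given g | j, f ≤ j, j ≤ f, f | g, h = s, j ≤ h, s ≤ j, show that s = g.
f ≤ j and j ≤ f, so f = j. From f | g, j | g. g | j, so g = j. From h = s and j ≤ h, j ≤ s. Since s ≤ j, j = s. g = j, so g = s. Then s = g.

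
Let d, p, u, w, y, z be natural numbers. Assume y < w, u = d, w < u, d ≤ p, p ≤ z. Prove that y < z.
Since u = d and w < u, w < d. Since y < w, y < d. d ≤ p and p ≤ z, so d ≤ z. Since y < d, y < z.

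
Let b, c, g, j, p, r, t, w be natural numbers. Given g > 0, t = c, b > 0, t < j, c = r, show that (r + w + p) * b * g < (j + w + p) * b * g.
Because t = c and c = r, t = r. t < j, so r < j. Then r + w < j + w. Then r + w + p < j + w + p. Since b > 0, by multiplying by a positive, (r + w + p) * b < (j + w + p) * b. Since g > 0, by multiplying by a positive, (r + w + p) * b * g < (j + w + p) * b * g.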